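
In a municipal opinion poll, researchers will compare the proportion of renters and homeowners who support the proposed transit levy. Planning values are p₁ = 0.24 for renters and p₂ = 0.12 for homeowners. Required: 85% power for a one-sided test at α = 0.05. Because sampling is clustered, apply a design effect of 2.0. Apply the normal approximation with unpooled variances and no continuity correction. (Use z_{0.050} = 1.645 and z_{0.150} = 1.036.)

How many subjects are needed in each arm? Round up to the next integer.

n = (z_α + z_β)² · [p₁(1−p₁) + p₂(1−p₂)] / (p₁ − p₂)²
  = (1.645 + 1.036)² · (0.24·0.76 + 0.12·0.88) / (0.12)²
  = (2.681)² · (0.1824 + 0.1056) / 0.0144
  = 7.1878 · 0.2880 / 0.0144
  = 143.76
Design effect: 2.0 × 143.76 = 287.51.
Round up → n = 288 per group.

n = 288 per group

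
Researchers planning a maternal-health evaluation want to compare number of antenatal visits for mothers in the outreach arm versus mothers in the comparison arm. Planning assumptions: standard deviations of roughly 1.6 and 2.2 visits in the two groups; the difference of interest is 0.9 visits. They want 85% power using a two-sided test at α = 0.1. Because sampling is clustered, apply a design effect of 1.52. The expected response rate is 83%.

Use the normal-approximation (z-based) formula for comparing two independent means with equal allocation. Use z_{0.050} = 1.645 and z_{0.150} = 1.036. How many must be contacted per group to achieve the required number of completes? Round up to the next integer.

n = 121 per group

n = (z_{α/2} + z_β)² · (σ₁² + σ₂²) / δ²
  = (1.645 + 1.036)² · (1.6² + 2.2² = 7.4) / 0.9²
  = 7.1878 · 7.4 / 0.81
  = 65.67
Design effect: 1.52 × 65.67 = 99.81.
Adjust for 83% response: 99.81 / 0.83 = 120.26.
Round up → n = 121 per group.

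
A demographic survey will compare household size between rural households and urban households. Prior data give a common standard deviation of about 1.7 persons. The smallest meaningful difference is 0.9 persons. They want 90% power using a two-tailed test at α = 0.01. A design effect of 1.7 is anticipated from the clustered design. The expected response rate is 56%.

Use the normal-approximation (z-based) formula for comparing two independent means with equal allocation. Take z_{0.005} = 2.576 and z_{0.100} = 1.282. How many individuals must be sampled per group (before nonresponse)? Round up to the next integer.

n = 323 per group

n = (z_{α/2} + z_β)² · (σ₁² + σ₂²) / δ²
  = (2.576 + 1.282)² · (2·1.7² = 5.78) / 0.9²
  = 14.8842 · 5.78 / 0.81
  = 106.21
Design effect: 1.7 × 106.21 = 180.56.
Adjust for 56% response: 180.56 / 0.56 = 322.42.
Round up → n = 323 per group.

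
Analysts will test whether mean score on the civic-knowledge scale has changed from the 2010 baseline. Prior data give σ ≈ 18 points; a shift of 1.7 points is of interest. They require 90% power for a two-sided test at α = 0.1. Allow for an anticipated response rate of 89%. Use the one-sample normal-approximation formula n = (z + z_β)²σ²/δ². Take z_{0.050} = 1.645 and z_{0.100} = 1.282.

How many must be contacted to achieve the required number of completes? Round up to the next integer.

n = 1080

n = (z_{α/2} + z_β)² · σ² / δ²
  = (1.645 + 1.282)² · 18² / 1.7²
  = 8.5673 · 324 / 2.89
  = 960.49
Adjust for 89% response: 960.49 / 0.89 = 1079.20.
Round up → n = 1080.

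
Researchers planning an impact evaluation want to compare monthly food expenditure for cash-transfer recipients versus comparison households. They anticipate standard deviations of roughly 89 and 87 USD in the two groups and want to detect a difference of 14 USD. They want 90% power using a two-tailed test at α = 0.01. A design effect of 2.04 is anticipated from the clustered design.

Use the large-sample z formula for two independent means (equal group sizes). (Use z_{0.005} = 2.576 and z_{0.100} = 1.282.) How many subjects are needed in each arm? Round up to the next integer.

n = (z_{α/2} + z_β)² · (σ₁² + σ₂²) / δ²
  = (2.576 + 1.282)² · (89² + 87² = 15490) / 14²
  = 14.8842 · 15490 / 196
  = 1176.30
Design effect: 2.04 × 1176.30 = 2399.66.
Round up → n = 2400 per group.

n = 2400 per group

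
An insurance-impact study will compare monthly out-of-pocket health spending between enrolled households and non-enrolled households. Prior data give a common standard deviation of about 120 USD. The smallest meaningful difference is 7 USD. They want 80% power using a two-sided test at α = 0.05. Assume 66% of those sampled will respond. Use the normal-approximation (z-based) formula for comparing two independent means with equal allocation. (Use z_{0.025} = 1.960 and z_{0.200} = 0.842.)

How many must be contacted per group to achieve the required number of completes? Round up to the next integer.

n = (z_{α/2} + z_β)² · (σ₁² + σ₂²) / δ²
  = (1.960 + 0.842)² · (2·120² = 28800) / 7²
  = 7.8512 · 28800 / 49
  = 4614.59
Adjust for 66% response: 4614.59 / 0.66 = 6991.80.
Round up → n = 6992 per group.

n = 6992 per group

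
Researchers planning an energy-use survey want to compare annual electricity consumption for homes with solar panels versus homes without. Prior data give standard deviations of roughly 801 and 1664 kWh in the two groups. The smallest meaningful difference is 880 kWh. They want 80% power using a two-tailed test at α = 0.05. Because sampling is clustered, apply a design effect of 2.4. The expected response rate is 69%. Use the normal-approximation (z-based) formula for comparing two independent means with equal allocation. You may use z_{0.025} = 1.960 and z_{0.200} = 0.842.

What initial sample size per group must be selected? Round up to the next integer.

n = (z_{α/2} + z_β)² · (σ₁² + σ₂²) / δ²
  = (1.960 + 0.842)² · (801² + 1664² = 3410497) / 880²
  = 7.8512 · 3410497 / 774400
  = 34.58
Design effect: 2.4 × 34.58 = 82.99.
Adjust for 69% response: 82.99 / 0.69 = 120.27.
Round up → n = 121 per group.

n = 121 per group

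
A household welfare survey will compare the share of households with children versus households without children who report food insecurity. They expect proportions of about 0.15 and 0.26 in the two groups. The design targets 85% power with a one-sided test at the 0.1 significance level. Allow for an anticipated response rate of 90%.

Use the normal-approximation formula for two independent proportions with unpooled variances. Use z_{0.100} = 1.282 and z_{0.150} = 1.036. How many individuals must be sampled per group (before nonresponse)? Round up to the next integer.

n = (z_α + z_β)² · [p₁(1−p₁) + p₂(1−p₂)] / (p₁ − p₂)²
  = (1.282 + 1.036)² · (0.15·0.85 + 0.26·0.74) / (-0.11)²
  = (2.318)² · (0.1275 + 0.1924) / 0.0121
  = 5.3731 · 0.3199 / 0.0121
  = 142.05
Adjust for 90% response: 142.05 / 0.90 = 157.84.
Round up → n = 158 per group.

n = 158 per group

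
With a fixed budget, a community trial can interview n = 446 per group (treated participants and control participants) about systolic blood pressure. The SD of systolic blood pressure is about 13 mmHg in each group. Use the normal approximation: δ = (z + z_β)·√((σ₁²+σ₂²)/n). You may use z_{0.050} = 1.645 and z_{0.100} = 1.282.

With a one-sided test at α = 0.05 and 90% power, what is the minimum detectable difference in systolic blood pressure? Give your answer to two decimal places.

δ = (z_α + z_β) · √((σ₁²+σ₂²)/n)
  = (1.645 + 1.282) · √(338/446)
  = 2.927 · √0.75785
  = 2.927 · 0.8705
  = 2.5481

Minimum detectable difference ≈ 2.55 mmHg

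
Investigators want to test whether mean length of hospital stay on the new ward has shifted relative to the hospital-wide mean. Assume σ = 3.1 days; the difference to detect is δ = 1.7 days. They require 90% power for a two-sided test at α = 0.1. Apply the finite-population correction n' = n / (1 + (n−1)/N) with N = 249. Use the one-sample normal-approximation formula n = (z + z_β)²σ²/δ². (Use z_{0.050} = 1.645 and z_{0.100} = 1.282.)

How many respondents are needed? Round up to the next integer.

n = 26

n = (z_{α/2} + z_β)² · σ² / δ²
  = (1.645 + 1.282)² · 3.1² / 1.7²
  = 8.5673 · 9.61 / 2.89
  = 28.49
Finite-population correction (N = 249): 28.49 / (1 + (28.49 − 1)/249) = 25.66.
Round up → n = 26.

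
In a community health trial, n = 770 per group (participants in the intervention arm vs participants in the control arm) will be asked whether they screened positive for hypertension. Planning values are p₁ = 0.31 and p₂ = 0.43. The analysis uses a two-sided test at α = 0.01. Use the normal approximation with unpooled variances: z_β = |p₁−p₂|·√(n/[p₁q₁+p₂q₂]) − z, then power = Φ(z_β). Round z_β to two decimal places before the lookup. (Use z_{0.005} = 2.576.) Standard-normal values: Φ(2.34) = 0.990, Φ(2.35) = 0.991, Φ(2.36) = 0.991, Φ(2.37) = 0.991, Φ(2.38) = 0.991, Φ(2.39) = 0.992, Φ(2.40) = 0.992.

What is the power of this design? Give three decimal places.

Power ≈ 0.990

z_β = |p₁−p₂|·√(n/[p₁q₁+p₂q₂]) − z_{α/2}
    = 0.12 · √(770/0.4590) − 2.576
    = 0.12 · 40.9580 − 2.576
    = 4.9150 − 2.576 = 2.3390 → 2.34
Power = Φ(2.34) = 0.990.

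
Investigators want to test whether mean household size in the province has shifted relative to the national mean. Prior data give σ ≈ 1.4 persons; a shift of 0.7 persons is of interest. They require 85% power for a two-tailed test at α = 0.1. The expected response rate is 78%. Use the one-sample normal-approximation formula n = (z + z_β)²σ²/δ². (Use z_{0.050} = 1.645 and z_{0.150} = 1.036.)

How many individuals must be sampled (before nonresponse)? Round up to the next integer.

n = (z_{α/2} + z_β)² · σ² / δ²
  = (1.645 + 1.036)² · 1.4² / 0.7²
  = 7.1878 · 1.96 / 0.49
  = 28.75
Adjust for 78% response: 28.75 / 0.78 = 36.86.
Round up → n = 37.

n = 37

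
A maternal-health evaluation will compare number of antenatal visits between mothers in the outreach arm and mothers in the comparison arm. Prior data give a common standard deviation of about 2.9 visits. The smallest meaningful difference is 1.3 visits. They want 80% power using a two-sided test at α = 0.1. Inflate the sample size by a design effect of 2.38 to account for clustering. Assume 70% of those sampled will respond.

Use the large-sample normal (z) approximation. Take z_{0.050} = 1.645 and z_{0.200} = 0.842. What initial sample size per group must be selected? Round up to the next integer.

n = (z_{α/2} + z_β)² · (σ₁² + σ₂²) / δ²
  = (1.645 + 0.842)² · (2·2.9² = 16.82) / 1.3²
  = 6.1852 · 16.82 / 1.69
  = 61.56
Design effect: 2.38 × 61.56 = 146.51.
Adjust for 70% response: 146.51 / 0.70 = 209.30.
Round up → n = 210 per group.

n = 210 per group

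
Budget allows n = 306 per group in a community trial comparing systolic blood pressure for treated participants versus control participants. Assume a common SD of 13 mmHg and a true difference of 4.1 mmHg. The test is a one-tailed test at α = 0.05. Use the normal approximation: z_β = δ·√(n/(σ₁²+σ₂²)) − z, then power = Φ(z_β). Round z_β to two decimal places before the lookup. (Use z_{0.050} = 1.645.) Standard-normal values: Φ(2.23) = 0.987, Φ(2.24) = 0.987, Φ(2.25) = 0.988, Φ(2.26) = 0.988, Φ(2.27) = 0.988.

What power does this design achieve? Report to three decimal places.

z_β = δ·√(n/(σ₁²+σ₂²)) − z_α
    = 4.1 · √(306/338) − 1.645
    = 4.1 · 0.95149 − 1.645
    = 3.9011 − 1.645 = 2.2561 → 2.26
Power = Φ(2.26) = 0.988.

Power ≈ 0.988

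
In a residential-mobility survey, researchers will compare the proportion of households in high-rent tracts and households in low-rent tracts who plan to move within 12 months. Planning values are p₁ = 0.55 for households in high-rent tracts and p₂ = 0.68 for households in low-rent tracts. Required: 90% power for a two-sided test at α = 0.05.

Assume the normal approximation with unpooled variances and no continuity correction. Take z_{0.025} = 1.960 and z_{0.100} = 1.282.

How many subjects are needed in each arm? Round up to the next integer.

n = 290 per group

n = (z_{α/2} + z_β)² · [p₁(1−p₁) + p₂(1−p₂)] / (p₁ − p₂)²
  = (1.960 + 1.282)² · (0.55·0.45 + 0.68·0.32) / (-0.13)²
  = (3.242)² · (0.2475 + 0.2176) / 0.0169
  = 10.5106 · 0.4651 / 0.0169
  = 289.26
Round up → n = 290 per group.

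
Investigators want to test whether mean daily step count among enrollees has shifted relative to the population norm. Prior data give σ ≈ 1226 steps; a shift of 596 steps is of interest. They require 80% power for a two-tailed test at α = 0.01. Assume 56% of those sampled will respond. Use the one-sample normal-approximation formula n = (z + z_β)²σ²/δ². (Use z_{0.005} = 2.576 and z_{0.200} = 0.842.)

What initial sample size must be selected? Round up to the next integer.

n = 89

n = (z_{α/2} + z_β)² · σ² / δ²
  = (2.576 + 0.842)² · 1226² / 596²
  = 11.6827 · 1503076 / 355216
  = 49.43
Adjust for 56% response: 49.43 / 0.56 = 88.28.
Round up → n = 89.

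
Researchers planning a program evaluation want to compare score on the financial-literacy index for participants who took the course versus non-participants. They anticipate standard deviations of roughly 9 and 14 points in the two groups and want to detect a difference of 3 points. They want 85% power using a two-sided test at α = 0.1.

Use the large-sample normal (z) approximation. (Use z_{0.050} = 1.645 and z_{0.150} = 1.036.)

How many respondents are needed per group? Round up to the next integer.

n = 222 per group

n = (z_{α/2} + z_β)² · (σ₁² + σ₂²) / δ²
  = (1.645 + 1.036)² · (9² + 14² = 277) / 3²
  = 7.1878 · 277 / 9
  = 221.22
Round up → n = 222 per group.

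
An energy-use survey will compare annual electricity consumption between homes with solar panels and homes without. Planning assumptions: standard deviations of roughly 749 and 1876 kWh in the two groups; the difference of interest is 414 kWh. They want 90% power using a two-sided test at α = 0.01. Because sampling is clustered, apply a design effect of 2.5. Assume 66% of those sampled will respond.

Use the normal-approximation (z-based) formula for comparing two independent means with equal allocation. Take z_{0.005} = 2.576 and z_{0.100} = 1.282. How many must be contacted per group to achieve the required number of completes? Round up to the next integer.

n = 1343 per group

n = (z_{α/2} + z_β)² · (σ₁² + σ₂²) / δ²
  = (2.576 + 1.282)² · (749² + 1876² = 4080377) / 414²
  = 14.8842 · 4080377 / 171396
  = 354.34
Design effect: 2.5 × 354.34 = 885.86.
Adjust for 66% response: 885.86 / 0.66 = 1342.21.
Round up → n = 1343 per group.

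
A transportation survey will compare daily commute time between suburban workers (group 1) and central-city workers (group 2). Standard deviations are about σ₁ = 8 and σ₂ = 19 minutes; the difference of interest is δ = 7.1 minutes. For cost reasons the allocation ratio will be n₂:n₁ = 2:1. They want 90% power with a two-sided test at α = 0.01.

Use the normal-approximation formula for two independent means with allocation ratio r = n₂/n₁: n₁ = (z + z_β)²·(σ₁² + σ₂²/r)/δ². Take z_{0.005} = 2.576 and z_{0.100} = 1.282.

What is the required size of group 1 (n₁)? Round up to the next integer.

n₁ = (z_{α/2} + z_β)² · (σ₁² + σ₂²/r) / δ²
   = (2.576 + 1.282)² · (8² + 19²/2) / 7.1²
   = 14.8842 · (64 + 180.5) / 50.41
   = 14.8842 · 244.5 / 50.41
   = 72.19
Round up → n₁ = 73; n₂ = r·n₁ = 2 × 73 = 146.

n₁ = 73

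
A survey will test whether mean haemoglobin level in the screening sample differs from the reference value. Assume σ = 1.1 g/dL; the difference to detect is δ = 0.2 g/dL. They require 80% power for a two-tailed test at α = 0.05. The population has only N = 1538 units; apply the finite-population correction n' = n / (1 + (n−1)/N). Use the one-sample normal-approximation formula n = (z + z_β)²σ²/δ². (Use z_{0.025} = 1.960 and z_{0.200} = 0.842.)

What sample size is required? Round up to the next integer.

n = (z_{α/2} + z_β)² · σ² / δ²
  = (1.960 + 0.842)² · 1.1² / 0.2²
  = 7.8512 · 1.21 / 0.04
  = 237.50
Finite-population correction (N = 1538): 237.50 / (1 + (237.50 − 1)/1538) = 205.85.
Round up → n = 206.

n = 206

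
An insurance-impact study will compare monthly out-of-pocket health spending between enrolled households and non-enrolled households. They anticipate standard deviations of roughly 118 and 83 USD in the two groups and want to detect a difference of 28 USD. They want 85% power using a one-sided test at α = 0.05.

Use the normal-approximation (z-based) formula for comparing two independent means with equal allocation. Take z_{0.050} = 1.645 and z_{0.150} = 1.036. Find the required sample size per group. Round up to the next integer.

n = (z_α + z_β)² · (σ₁² + σ₂²) / δ²
  = (1.645 + 1.036)² · (118² + 83² = 20813) / 28²
  = 7.1878 · 20813 / 784
  = 190.81
Round up → n = 191 per group.

n = 191 per group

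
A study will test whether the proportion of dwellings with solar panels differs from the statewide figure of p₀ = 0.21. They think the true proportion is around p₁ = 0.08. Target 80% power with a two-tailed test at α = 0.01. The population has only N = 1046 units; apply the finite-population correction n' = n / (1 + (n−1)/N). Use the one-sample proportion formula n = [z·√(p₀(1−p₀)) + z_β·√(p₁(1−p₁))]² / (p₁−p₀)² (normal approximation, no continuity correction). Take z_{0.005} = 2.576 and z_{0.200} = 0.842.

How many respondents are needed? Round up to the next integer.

n = 89

n = [z_{α/2}·√(p₀q₀) + z_β·√(p₁q₁)]² / (p₁ − p₀)²
  = [2.576·√(0.21·0.79) + 0.842·√(0.08·0.92)]² / (-0.13)²
  = [2.576·0.4073 + 0.842·0.2713]² / 0.0169
  = [1.2777]² / 0.0169
  = 96.59
Finite-population correction (N = 1046): 96.59 / (1 + (96.59 − 1)/1046) = 88.50.
Round up → n = 89.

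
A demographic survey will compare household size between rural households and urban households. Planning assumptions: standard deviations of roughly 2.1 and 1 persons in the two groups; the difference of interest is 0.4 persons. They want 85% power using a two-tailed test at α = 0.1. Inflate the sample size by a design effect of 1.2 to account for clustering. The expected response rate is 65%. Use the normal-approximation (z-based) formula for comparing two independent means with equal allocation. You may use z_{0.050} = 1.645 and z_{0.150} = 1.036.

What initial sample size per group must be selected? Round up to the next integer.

n = (z_{α/2} + z_β)² · (σ₁² + σ₂²) / δ²
  = (1.645 + 1.036)² · (2.1² + 1² = 5.41) / 0.4²
  = 7.1878 · 5.41 / 0.16
  = 243.04
Design effect: 1.2 × 243.04 = 291.64.
Adjust for 65% response: 291.64 / 0.65 = 448.68.
Round up → n = 449 per group.

n = 449 per group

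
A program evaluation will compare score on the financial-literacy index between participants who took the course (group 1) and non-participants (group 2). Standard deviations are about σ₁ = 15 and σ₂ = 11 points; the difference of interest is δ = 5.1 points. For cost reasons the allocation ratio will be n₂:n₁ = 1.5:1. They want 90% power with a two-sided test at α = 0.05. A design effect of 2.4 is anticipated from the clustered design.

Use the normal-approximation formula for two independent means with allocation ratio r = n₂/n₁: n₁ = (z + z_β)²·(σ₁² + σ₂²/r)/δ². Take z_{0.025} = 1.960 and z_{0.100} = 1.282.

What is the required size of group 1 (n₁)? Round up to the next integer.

n₁ = 297

n₁ = (z_{α/2} + z_β)² · (σ₁² + σ₂²/r) / δ²
   = (1.960 + 1.282)² · (15² + 11²/1.5) / 5.1²
   = 10.5106 · (225 + 80.6667) / 26.01
   = 10.5106 · 305.6667 / 26.01
   = 123.52
Design effect: 2.4 × 123.52 = 296.45.
Round up → n₁ = 297; n₂ = r·n₁ = 1.5 × 297 = 446.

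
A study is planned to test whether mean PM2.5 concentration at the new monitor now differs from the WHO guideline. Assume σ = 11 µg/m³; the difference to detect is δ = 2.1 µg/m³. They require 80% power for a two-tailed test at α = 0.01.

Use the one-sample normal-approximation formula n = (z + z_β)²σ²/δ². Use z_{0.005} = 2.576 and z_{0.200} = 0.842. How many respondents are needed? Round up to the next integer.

n = 321

n = (z_{α/2} + z_β)² · σ² / δ²
  = (2.576 + 0.842)² · 11² / 2.1²
  = 11.6827 · 121 / 4.41
  = 320.55
Round up → n = 321.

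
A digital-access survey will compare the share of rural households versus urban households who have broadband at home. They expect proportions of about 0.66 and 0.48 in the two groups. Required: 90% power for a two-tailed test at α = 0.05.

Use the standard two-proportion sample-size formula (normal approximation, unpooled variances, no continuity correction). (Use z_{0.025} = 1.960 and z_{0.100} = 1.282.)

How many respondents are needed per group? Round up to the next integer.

n = 154 per group

n = (z_{α/2} + z_β)² · [p₁(1−p₁) + p₂(1−p₂)] / (p₁ − p₂)²
  = (1.960 + 1.282)² · (0.66·0.34 + 0.48·0.52) / (0.18)²
  = (3.242)² · (0.2244 + 0.2496) / 0.0324
  = 10.5106 · 0.4740 / 0.0324
  = 153.77
Round up → n = 154 per group.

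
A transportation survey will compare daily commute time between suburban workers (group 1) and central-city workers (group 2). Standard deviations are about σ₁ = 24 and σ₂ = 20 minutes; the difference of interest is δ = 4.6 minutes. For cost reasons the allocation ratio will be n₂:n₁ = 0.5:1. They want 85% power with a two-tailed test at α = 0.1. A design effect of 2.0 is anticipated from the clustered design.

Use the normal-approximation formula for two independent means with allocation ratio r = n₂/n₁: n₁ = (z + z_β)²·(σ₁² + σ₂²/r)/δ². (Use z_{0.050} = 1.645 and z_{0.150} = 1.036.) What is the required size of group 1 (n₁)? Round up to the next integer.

n₁ = (z_{α/2} + z_β)² · (σ₁² + σ₂²/r) / δ²
   = (1.645 + 1.036)² · (24² + 20²/0.5) / 4.6²
   = 7.1878 · (576 + 800) / 21.16
   = 7.1878 · 1376 / 21.16
   = 467.41
Design effect: 2.0 × 467.41 = 934.82.
Round up → n₁ = 935; n₂ = r·n₁ = 0.5 × 935 = 468.

n₁ = 935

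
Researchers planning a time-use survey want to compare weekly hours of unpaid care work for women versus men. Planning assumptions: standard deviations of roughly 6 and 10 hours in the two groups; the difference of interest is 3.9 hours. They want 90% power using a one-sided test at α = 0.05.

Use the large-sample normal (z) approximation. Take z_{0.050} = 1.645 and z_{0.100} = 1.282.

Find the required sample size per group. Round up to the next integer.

n = 77 per group

n = (z_α + z_β)² · (σ₁² + σ₂²) / δ²
  = (1.645 + 1.282)² · (6² + 10² = 136) / 3.9²
  = 8.5673 · 136 / 15.21
  = 76.60
Round up → n = 77 per group.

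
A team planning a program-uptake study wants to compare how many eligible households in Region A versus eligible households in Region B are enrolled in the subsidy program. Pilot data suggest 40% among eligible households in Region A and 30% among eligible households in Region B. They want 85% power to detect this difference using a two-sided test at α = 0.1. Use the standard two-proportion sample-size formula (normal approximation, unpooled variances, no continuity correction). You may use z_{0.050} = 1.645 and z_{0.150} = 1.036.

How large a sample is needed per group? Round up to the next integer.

n = 324 per group

n = (z_{α/2} + z_β)² · [p₁(1−p₁) + p₂(1−p₂)] / (p₁ − p₂)²
  = (1.645 + 1.036)² · (0.40·0.60 + 0.30·0.70) / (0.10)²
  = (2.681)² · (0.2400 + 0.2100) / 0.0100
  = 7.1878 · 0.4500 / 0.0100
  = 323.45
Round up → n = 324 per group.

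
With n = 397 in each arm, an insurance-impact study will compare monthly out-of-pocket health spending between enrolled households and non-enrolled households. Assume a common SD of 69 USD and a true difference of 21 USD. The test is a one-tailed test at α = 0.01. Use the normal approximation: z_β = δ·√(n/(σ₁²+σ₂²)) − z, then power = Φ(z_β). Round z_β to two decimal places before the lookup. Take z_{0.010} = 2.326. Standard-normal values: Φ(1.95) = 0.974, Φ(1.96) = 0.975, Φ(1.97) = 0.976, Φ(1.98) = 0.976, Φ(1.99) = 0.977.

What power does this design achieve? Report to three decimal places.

z_β = δ·√(n/(σ₁²+σ₂²)) − z_α
    = 21 · √(397/9522) − 2.326
    = 21 · 0.20419 − 2.326
    = 4.2880 − 2.326 = 1.9620 → 1.96
Power = Φ(1.96) = 0.975.

Power ≈ 0.975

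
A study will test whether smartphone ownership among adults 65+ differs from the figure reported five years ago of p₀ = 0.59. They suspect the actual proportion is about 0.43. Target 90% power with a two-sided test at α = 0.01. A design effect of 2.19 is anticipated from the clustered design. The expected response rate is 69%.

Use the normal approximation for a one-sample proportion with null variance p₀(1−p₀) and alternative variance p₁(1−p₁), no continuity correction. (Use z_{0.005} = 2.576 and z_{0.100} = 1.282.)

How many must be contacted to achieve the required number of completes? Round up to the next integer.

n = 449

n = [z_{α/2}·√(p₀q₀) + z_β·√(p₁q₁)]² / (p₁ − p₀)²
  = [2.576·√(0.59·0.41) + 1.282·√(0.43·0.57)]² / (-0.16)²
  = [2.576·0.4918 + 1.282·0.4951]² / 0.0256
  = [1.9016]² / 0.0256
  = 141.26
Design effect: 2.19 × 141.26 = 309.36.
Adjust for 69% response: 309.36 / 0.69 = 448.35.
Round up → n = 449.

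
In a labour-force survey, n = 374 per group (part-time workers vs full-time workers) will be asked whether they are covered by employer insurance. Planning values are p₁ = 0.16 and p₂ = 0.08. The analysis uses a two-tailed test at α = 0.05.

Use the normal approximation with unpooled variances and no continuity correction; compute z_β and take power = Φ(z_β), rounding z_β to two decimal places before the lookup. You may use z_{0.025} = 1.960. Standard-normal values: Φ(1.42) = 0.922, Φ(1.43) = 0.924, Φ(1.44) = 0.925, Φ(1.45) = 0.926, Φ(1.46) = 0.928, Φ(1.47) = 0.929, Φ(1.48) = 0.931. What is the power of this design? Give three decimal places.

Power ≈ 0.924

z_β = |p₁−p₂|·√(n/[p₁q₁+p₂q₂]) − z_{α/2}
    = 0.08 · √(374/0.2080) − 1.960
    = 0.08 · 42.4037 − 1.960
    = 3.3923 − 1.960 = 1.4323 → 1.43
Power = Φ(1.43) = 0.924.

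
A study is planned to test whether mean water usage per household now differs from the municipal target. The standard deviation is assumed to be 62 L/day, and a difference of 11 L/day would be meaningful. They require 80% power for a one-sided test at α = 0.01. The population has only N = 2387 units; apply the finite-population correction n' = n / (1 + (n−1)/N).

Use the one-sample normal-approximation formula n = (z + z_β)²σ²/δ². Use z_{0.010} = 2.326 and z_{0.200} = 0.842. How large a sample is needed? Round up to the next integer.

n = (z_α + z_β)² · σ² / δ²
  = (2.326 + 0.842)² · 62² / 11²
  = 10.0362 · 3844 / 121
  = 318.84
Finite-population correction (N = 2387): 318.84 / (1 + (318.84 − 1)/2387) = 281.37.
Round up → n = 282.

n = 282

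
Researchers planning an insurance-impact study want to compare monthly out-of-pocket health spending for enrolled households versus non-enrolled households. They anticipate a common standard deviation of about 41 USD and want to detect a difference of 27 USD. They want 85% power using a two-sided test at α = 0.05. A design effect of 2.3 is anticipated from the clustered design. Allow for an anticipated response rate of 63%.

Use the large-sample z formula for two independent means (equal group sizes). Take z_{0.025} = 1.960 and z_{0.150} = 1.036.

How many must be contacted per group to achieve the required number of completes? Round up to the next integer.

n = 152 per group

n = (z_{α/2} + z_β)² · (σ₁² + σ₂²) / δ²
  = (1.960 + 1.036)² · (2·41² = 3362) / 27²
  = 8.9760 · 3362 / 729
  = 41.40
Design effect: 2.3 × 41.40 = 95.21.
Adjust for 63% response: 95.21 / 0.63 = 151.13.
Round up → n = 152 per group.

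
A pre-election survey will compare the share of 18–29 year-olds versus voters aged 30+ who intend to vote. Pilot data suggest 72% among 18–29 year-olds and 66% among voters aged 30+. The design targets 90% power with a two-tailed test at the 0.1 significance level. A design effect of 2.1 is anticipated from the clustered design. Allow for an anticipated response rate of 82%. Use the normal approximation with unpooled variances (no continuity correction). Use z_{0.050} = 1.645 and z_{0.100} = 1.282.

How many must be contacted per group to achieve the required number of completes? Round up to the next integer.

n = 2597 per group

n = (z_{α/2} + z_β)² · [p₁(1−p₁) + p₂(1−p₂)] / (p₁ − p₂)²
  = (1.645 + 1.282)² · (0.72·0.28 + 0.66·0.34) / (0.06)²
  = (2.927)² · (0.2016 + 0.2244) / 0.0036
  = 8.5673 · 0.4260 / 0.0036
  = 1013.80
Design effect: 2.1 × 1013.80 = 2128.98.
Adjust for 82% response: 2128.98 / 0.82 = 2596.32.
Round up → n = 2597 per group.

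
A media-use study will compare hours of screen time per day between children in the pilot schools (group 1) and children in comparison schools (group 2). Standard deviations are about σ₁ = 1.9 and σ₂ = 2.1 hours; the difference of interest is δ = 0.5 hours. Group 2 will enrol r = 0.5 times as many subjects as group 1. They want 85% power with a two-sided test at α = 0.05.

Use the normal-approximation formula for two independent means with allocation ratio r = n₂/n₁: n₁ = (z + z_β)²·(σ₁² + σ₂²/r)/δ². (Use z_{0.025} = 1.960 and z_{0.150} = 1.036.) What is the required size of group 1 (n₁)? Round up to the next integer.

n₁ = 447

n₁ = (z_{α/2} + z_β)² · (σ₁² + σ₂²/r) / δ²
   = (1.960 + 1.036)² · (1.9² + 2.1²/0.5) / 0.5²
   = 8.9760 · (3.61 + 8.82) / 0.25
   = 8.9760 · 12.43 / 0.25
   = 446.29
Round up → n₁ = 447; n₂ = r·n₁ = 0.5 × 447 = 224.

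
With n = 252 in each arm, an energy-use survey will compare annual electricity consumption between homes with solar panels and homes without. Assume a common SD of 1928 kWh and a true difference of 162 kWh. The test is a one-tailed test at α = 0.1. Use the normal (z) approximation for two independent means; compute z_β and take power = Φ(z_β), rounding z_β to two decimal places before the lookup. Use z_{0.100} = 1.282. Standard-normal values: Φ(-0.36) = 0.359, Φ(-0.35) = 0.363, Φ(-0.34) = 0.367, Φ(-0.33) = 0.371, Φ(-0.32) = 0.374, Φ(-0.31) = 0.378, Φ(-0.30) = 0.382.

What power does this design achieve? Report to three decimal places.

z_β = δ·√(n/(σ₁²+σ₂²)) − z_α
    = 162 · √(252/7434368) − 1.282
    = 162 · 0.00582 − 1.282
    = 0.9432 − 1.282 = -0.3388 → -0.34
Power = Φ(-0.34) = 0.367.

Power ≈ 0.367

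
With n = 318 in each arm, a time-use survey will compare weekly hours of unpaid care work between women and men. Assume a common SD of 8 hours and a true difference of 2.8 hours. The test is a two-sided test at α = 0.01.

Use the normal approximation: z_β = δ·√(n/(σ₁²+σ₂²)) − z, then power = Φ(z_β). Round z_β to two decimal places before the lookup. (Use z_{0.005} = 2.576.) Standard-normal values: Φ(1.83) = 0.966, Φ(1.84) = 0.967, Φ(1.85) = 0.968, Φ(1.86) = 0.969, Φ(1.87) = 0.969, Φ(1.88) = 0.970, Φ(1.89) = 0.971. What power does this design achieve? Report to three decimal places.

z_β = δ·√(n/(σ₁²+σ₂²)) − z_{α/2}
    = 2.8 · √(318/128) − 2.576
    = 2.8 · 1.57619 − 2.576
    = 4.4133 − 2.576 = 1.8373 → 1.84
Power = Φ(1.84) = 0.967.

Power ≈ 0.967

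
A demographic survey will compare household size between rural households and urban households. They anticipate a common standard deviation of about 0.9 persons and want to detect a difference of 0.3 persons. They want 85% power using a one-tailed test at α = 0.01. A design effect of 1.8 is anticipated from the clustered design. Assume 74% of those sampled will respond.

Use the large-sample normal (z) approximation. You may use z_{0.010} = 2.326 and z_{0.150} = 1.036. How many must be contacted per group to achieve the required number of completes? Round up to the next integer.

n = (z_α + z_β)² · (σ₁² + σ₂²) / δ²
  = (2.326 + 1.036)² · (2·0.9² = 1.62) / 0.3²
  = 11.3030 · 1.62 / 0.09
  = 203.45
Design effect: 1.8 × 203.45 = 366.22.
Adjust for 74% response: 366.22 / 0.74 = 494.89.
Round up → n = 495 per group.

n = 495 per group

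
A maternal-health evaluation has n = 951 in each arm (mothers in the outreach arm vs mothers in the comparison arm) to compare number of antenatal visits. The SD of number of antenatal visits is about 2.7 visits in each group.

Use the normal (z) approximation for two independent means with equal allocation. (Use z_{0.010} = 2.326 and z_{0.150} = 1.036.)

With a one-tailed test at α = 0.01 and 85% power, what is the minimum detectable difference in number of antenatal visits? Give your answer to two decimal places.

Minimum detectable difference ≈ 0.42 visits

δ = (z_α + z_β) · √((σ₁²+σ₂²)/n)
  = (2.326 + 1.036) · √(14.58/951)
  = 3.362 · √0.01533
  = 3.362 · 0.1238
  = 0.4163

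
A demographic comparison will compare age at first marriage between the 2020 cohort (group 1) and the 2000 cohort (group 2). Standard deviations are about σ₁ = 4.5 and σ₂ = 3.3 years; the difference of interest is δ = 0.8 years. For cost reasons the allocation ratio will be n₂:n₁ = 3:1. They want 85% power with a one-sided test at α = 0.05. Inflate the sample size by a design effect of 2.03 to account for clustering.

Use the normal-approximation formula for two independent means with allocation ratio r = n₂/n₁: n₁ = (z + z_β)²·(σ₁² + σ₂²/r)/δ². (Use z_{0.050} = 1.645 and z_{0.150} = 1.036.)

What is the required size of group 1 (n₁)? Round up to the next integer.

n₁ = (z_α + z_β)² · (σ₁² + σ₂²/r) / δ²
   = (1.645 + 1.036)² · (4.5² + 3.3²/3) / 0.8²
   = 7.1878 · (20.25 + 3.63) / 0.64
   = 7.1878 · 23.88 / 0.64
   = 268.19
Design effect: 2.03 × 268.19 = 544.43.
Round up → n₁ = 545; n₂ = r·n₁ = 3 × 545 = 1635.

n₁ = 545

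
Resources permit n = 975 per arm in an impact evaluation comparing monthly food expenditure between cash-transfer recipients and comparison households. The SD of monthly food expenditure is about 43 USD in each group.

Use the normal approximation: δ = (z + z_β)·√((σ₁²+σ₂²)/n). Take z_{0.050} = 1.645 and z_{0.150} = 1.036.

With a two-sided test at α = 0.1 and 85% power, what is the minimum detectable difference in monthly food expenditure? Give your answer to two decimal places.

δ = (z_{α/2} + z_β) · √((σ₁²+σ₂²)/n)
  = (1.645 + 1.036) · √(3698/975)
  = 2.681 · √3.7928
  = 2.681 · 1.9475
  = 5.2213

Minimum detectable difference ≈ 5.22 USD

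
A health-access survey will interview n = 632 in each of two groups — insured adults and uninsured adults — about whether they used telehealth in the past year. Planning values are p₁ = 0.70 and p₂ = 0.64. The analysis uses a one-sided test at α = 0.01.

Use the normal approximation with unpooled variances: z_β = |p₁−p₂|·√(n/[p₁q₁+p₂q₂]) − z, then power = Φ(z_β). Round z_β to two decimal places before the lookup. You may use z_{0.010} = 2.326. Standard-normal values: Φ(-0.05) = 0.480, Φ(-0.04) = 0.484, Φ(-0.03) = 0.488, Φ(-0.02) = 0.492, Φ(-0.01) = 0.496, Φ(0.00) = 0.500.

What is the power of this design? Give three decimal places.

z_β = |p₁−p₂|·√(n/[p₁q₁+p₂q₂]) − z_α
    = 0.06 · √(632/0.4404) − 2.326
    = 0.06 · 37.8822 − 2.326
    = 2.2729 − 2.326 = -0.0531 → -0.05
Power = Φ(-0.05) = 0.480.

Power ≈ 0.480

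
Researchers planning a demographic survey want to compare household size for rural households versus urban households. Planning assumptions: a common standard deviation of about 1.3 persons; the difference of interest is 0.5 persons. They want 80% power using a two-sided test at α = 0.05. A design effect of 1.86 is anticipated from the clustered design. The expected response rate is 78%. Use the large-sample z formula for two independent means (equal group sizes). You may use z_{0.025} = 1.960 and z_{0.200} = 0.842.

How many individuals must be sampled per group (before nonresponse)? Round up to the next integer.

n = 254 per group

n = (z_{α/2} + z_β)² · (σ₁² + σ₂²) / δ²
  = (1.960 + 0.842)² · (2·1.3² = 3.38) / 0.5²
  = 7.8512 · 3.38 / 0.25
  = 106.15
Design effect: 1.86 × 106.15 = 197.44.
Adjust for 78% response: 197.44 / 0.78 = 253.12.
Round up → n = 254 per group.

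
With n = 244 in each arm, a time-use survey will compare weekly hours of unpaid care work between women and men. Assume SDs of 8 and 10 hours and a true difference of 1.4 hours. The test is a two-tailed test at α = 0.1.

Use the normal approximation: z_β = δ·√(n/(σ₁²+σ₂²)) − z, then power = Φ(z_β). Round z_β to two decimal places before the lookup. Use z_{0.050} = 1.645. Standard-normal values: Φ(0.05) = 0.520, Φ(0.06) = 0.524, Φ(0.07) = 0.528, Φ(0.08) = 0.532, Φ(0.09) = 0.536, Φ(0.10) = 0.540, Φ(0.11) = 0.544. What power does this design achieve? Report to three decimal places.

Power ≈ 0.524

z_β = δ·√(n/(σ₁²+σ₂²)) − z_{α/2}
    = 1.4 · √(244/164) − 1.645
    = 1.4 · 1.21976 − 1.645
    = 1.7077 − 1.645 = 0.0627 → 0.06
Power = Φ(0.06) = 0.524.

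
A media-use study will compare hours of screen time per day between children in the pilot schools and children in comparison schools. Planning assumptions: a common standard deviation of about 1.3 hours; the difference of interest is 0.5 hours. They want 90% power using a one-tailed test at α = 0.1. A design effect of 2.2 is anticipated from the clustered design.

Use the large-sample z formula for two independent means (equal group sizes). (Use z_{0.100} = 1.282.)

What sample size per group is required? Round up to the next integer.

n = 196 per group

n = (z_α + z_β)² · (σ₁² + σ₂²) / δ²
  = (1.282 + 1.282)² · (2·1.3² = 3.38) / 0.5²
  = 6.5741 · 3.38 / 0.25
  = 88.88
Design effect: 2.2 × 88.88 = 195.54.
Round up → n = 196 per group.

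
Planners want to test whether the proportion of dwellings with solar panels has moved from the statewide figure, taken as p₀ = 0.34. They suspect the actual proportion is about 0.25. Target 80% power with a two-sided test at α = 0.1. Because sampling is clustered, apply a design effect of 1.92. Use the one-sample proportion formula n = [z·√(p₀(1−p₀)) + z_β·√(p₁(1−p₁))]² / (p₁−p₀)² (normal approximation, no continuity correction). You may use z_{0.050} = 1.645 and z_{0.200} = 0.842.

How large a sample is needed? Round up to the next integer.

n = [z_{α/2}·√(p₀q₀) + z_β·√(p₁q₁)]² / (p₁ − p₀)²
  = [1.645·√(0.34·0.66) + 0.842·√(0.25·0.75)]² / (-0.09)²
  = [1.645·0.4737 + 0.842·0.4330]² / 0.0081
  = [1.1438]² / 0.0081
  = 161.53
Design effect: 1.92 × 161.53 = 310.14.
Round up → n = 311.

n = 311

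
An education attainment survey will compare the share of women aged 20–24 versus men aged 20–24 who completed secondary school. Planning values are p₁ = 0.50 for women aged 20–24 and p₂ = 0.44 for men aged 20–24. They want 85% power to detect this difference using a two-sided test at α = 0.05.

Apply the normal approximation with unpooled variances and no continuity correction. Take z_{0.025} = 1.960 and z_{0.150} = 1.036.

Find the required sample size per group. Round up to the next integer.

n = 1238 per group

n = (z_{α/2} + z_β)² · [p₁(1−p₁) + p₂(1−p₂)] / (p₁ − p₂)²
  = (1.960 + 1.036)² · (0.50·0.50 + 0.44·0.56) / (0.06)²
  = (2.996)² · (0.2500 + 0.2464) / 0.0036
  = 8.9760 · 0.4964 / 0.0036
  = 1237.69
Round up → n = 1238 per group.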